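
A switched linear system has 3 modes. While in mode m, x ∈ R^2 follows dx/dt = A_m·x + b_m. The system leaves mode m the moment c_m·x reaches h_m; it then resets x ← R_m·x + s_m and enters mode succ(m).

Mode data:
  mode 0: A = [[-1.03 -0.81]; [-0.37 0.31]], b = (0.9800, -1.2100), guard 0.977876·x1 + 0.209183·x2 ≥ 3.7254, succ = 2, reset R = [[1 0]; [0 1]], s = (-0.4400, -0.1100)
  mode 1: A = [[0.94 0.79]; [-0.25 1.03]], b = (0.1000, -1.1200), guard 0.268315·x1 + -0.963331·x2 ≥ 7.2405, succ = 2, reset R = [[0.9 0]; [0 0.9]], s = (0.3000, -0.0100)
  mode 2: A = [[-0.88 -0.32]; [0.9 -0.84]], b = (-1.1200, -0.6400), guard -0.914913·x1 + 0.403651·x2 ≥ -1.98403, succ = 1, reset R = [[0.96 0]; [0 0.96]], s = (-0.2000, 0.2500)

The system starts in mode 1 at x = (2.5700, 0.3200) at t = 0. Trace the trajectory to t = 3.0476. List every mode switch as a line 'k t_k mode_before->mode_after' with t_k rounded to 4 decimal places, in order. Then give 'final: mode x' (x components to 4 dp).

1 1.4024 1->2
2 2.4705 2->1
final: 1 3.1409 -0.9647

Mode 1: guard c·x = 7.2405 hit at Δt = 1.4024 (t = 1.4024), x⁻ = (7.0972, -5.5393) → reset → x⁺ = (6.6875, -4.9954), jump to mode 2
Mode 2: guard c·x = -1.9840 hit at Δt = 1.0681 (t = 2.4705), x⁻ = (2.1543, -0.0323) → reset → x⁺ = (1.8681, 0.2190), jump to mode 1
Mode 1: flow for 0.5771 to horizon, guard not reached → x = (3.1409, -0.9647)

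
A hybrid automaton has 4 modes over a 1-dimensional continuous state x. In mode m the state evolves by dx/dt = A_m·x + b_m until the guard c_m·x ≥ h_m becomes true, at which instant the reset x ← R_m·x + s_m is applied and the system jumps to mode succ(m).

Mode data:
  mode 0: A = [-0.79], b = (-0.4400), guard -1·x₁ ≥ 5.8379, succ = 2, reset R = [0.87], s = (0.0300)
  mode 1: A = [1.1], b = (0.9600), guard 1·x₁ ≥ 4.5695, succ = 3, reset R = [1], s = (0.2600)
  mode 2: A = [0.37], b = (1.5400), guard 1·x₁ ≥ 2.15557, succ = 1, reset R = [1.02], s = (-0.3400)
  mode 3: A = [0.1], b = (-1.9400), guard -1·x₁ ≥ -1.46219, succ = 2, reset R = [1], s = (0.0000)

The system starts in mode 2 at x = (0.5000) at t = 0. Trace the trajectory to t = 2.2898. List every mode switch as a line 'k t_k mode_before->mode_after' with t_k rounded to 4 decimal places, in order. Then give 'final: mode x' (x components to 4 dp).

Mode 2: guard c·x = 2.1556 hit at Δt = 0.8213 (t = 0.8213), x⁻ = (2.1556) → reset → x⁺ = (1.8587), jump to mode 1
Mode 1: guard c·x = 4.5695 hit at Δt = 0.6267 (t = 1.4480), x⁻ = (4.5695) → reset → x⁺ = (4.8295), jump to mode 3
Mode 3: flow for 0.8418 to horizon, guard not reached → x = (3.5499)

1 0.8213 2->1
2 1.4480 1->3
final: 3 3.5499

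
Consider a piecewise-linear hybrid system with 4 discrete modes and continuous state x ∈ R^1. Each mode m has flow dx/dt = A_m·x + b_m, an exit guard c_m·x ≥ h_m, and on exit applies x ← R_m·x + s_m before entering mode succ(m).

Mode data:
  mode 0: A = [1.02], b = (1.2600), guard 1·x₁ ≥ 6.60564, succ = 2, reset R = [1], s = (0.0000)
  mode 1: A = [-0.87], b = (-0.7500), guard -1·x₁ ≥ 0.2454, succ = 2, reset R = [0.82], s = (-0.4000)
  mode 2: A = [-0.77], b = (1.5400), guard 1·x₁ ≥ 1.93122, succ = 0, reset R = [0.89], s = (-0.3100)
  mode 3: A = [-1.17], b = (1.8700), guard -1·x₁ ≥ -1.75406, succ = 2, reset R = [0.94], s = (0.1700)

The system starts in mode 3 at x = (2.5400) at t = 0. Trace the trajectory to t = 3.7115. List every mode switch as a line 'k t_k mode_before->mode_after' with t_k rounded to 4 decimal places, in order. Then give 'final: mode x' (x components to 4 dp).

Mode 3: guard c·x = -1.7541 hit at Δt = 1.5379 (t = 1.5379), x⁻ = (1.7541) → reset → x⁺ = (1.8188), jump to mode 2
Mode 2: guard c·x = 1.9312 hit at Δt = 1.2579 (t = 2.7958), x⁻ = (1.9312) → reset → x⁺ = (1.4088), jump to mode 0
Mode 0: flow for 0.9157 to horizon, guard not reached → x = (5.4931)

1 1.5379 3->2
2 2.7958 2->0
final: 0 5.4931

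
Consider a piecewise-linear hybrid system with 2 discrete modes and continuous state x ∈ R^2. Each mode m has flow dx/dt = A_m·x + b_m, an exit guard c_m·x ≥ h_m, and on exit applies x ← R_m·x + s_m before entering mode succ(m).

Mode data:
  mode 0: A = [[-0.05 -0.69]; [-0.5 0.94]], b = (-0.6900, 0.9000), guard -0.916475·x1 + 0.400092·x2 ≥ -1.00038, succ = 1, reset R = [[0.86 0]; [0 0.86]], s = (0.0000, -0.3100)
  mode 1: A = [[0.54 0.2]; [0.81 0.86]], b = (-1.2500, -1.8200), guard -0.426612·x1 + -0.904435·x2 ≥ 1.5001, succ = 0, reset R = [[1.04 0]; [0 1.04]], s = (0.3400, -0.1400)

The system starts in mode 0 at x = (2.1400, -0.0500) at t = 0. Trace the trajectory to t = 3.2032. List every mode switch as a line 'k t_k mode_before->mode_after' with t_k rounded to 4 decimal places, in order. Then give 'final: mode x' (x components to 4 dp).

Mode 0: guard c·x = -1.0004 hit at Δt = 1.5814 (t = 1.5814), x⁻ = (1.0606, -0.0710) → reset → x⁺ = (0.9121, -0.3711), jump to mode 1
Mode 1: guard c·x = 1.5001 hit at Δt = 0.6347 (t = 2.2161), x⁻ = (0.1978, -1.7519) → reset → x⁺ = (0.5457, -1.9620), jump to mode 0
Mode 0: flow for 0.9871 to horizon, guard not reached → x = (1.7834, -4.2716)

1 1.5814 0->1
2 2.2161 1->0
final: 0 1.7834 -4.2716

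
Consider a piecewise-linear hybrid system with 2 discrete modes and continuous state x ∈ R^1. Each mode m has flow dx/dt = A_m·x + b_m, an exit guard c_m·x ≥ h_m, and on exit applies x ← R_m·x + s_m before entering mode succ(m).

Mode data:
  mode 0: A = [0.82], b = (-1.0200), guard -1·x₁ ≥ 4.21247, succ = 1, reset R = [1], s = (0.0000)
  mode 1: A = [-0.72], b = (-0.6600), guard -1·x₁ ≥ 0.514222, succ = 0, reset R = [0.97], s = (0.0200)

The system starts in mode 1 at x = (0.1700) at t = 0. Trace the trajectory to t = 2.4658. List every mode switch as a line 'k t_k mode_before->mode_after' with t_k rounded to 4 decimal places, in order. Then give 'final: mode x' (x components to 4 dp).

Mode 1: guard c·x = 0.5142 hit at Δt = 1.3796 (t = 1.3796), x⁻ = (-0.5142) → reset → x⁺ = (-0.4788), jump to mode 0
Mode 0: flow for 1.0862 to horizon, guard not reached → x = (-2.9540)

1 1.3796 1->0
final: 0 -2.9540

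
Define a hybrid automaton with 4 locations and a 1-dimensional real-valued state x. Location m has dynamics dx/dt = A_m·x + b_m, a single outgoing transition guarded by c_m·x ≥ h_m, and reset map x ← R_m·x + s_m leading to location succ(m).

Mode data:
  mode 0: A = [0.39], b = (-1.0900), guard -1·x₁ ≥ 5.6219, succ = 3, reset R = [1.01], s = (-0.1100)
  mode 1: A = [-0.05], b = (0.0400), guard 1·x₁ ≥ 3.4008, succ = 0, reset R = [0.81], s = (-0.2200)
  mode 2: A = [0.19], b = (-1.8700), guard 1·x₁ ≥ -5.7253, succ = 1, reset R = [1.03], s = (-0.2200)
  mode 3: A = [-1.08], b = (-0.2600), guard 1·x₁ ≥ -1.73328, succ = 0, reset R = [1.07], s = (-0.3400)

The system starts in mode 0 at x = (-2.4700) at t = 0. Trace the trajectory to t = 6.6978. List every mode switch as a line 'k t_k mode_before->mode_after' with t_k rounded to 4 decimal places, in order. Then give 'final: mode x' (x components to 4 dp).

1 1.2030 0->3
2 2.4186 3->0
3 3.7594 0->3
4 4.9750 3->0
5 6.3157 0->3
final: 3 -3.9125

Mode 0: guard c·x = 5.6219 hit at Δt = 1.2030 (t = 1.2030), x⁻ = (-5.6219) → reset → x⁺ = (-5.7881), jump to mode 3
Mode 3: guard c·x = -1.7333 hit at Δt = 1.2156 (t = 2.4186), x⁻ = (-1.7333) → reset → x⁺ = (-2.1946), jump to mode 0
Mode 0: guard c·x = 5.6219 hit at Δt = 1.3408 (t = 3.7594), x⁻ = (-5.6219) → reset → x⁺ = (-5.7881), jump to mode 3
Mode 3: guard c·x = -1.7333 hit at Δt = 1.2156 (t = 4.9750), x⁻ = (-1.7333) → reset → x⁺ = (-2.1946), jump to mode 0
Mode 0: guard c·x = 5.6219 hit at Δt = 1.3408 (t = 6.3157), x⁻ = (-5.6219) → reset → x⁺ = (-5.7881), jump to mode 3
Mode 3: flow for 0.3821 to horizon, guard not reached → x = (-3.9125)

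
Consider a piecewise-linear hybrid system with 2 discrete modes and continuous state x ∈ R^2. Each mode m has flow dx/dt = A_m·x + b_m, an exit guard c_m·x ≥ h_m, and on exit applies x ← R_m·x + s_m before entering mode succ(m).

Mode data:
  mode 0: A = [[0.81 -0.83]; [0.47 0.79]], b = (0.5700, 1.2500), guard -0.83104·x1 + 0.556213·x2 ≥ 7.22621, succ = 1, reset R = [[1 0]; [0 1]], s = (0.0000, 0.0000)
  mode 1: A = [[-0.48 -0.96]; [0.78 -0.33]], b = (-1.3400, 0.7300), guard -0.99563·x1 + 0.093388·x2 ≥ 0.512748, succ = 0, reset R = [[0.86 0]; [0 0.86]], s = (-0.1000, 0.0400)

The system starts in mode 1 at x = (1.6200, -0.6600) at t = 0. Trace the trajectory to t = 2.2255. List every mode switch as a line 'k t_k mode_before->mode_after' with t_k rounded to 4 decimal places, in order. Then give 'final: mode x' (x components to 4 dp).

1 1.1448 1->0
final: 0 -2.2489 2.7494

Mode 1: guard c·x = 0.5127 hit at Δt = 1.1448 (t = 1.1448), x⁻ = (-0.4547, 0.6431) → reset → x⁺ = (-0.4910, 0.5931), jump to mode 0
Mode 0: flow for 1.0807 to horizon, guard not reached → x = (-2.2489, 2.7494)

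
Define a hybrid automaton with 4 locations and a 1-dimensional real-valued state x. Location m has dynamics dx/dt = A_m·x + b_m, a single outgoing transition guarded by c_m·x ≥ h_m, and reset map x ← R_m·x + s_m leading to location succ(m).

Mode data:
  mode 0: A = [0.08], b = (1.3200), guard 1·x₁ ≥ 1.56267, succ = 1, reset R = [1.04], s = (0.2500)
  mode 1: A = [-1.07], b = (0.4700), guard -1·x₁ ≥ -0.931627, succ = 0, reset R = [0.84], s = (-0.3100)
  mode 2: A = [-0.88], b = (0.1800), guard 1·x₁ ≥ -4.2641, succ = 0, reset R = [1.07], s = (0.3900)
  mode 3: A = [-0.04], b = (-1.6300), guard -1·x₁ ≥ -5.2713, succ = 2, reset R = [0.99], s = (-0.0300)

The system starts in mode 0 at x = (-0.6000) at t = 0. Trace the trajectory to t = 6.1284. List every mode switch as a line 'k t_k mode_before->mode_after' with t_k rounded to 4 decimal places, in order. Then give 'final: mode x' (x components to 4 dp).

1 1.5941 0->1
2 2.5944 1->0
3 3.3725 0->1
4 4.3728 1->0
5 5.1509 0->1
final: 1 0.9438

Mode 0: guard c·x = 1.5627 hit at Δt = 1.5941 (t = 1.5941), x⁻ = (1.5627) → reset → x⁺ = (1.8752), jump to mode 1
Mode 1: guard c·x = -0.9316 hit at Δt = 1.0003 (t = 2.5944), x⁻ = (0.9316) → reset → x⁺ = (0.4726), jump to mode 0
Mode 0: guard c·x = 1.5627 hit at Δt = 0.7781 (t = 3.3725), x⁻ = (1.5627) → reset → x⁺ = (1.8752), jump to mode 1
Mode 1: guard c·x = -0.9316 hit at Δt = 1.0003 (t = 4.3728), x⁻ = (0.9316) → reset → x⁺ = (0.4726), jump to mode 0
Mode 0: guard c·x = 1.5627 hit at Δt = 0.7781 (t = 5.1509), x⁻ = (1.5627) → reset → x⁺ = (1.8752), jump to mode 1
Mode 1: flow for 0.9775 to horizon, guard not reached → x = (0.9438)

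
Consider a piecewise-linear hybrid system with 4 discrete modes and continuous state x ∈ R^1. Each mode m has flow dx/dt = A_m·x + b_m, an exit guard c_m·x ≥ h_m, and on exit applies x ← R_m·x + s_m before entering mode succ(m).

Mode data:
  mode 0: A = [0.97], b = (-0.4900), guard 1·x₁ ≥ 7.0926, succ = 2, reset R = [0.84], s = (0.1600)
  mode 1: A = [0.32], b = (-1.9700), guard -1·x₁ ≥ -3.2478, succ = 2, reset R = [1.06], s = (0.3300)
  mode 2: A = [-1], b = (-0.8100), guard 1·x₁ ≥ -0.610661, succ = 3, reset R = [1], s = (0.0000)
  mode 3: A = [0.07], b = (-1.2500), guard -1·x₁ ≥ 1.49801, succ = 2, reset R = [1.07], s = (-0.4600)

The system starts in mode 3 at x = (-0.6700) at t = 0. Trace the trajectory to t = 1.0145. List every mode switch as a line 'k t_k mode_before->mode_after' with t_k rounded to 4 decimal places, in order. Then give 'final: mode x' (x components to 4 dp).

1 0.6246 3->2
final: 2 -1.6583

Mode 3: guard c·x = 1.4980 hit at Δt = 0.6246 (t = 0.6246), x⁻ = (-1.4980) → reset → x⁺ = (-2.0629), jump to mode 2
Mode 2: flow for 0.3899 to horizon, guard not reached → x = (-1.6583)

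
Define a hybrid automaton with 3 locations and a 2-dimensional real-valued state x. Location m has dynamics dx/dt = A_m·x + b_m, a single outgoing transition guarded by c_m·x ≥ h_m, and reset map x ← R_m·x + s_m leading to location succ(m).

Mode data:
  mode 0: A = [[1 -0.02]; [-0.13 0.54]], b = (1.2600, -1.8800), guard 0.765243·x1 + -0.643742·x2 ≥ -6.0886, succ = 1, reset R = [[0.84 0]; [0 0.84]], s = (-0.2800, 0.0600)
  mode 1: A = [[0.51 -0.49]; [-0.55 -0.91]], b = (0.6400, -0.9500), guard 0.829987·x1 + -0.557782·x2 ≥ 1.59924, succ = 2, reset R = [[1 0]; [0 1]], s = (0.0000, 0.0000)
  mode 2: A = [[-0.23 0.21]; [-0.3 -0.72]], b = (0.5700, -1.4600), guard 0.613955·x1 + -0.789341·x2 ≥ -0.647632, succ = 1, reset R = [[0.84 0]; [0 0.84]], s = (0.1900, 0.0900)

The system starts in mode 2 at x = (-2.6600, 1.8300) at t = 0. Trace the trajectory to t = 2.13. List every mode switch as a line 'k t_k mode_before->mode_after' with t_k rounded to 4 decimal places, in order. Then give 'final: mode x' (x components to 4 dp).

Mode 2: guard c·x = -0.6476 hit at Δt = 1.3011 (t = 1.3011), x⁻ = (-1.1593, -0.0813) → reset → x⁺ = (-0.7838, 0.0217), jump to mode 1
Mode 1: flow for 0.8289 to horizon, guard not reached → x = (-0.4559, -0.3433)

1 1.3011 2->1
final: 1 -0.4559 -0.3433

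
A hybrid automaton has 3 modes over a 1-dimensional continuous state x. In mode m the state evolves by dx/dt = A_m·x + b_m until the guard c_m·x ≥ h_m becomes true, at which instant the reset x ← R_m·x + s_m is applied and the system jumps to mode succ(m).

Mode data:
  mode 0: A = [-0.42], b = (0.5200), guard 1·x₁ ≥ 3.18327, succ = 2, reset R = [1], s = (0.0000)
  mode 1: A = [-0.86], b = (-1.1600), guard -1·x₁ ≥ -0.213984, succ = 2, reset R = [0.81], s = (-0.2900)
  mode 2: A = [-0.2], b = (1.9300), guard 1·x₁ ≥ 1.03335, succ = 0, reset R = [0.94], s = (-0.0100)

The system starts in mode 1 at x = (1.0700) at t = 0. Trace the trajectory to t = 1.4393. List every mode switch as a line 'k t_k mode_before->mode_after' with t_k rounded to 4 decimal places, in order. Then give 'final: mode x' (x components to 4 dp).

1 0.5079 1->2
2 1.1343 2->0
final: 0 0.9946

Mode 1: guard c·x = -0.2140 hit at Δt = 0.5079 (t = 0.5079), x⁻ = (0.2140) → reset → x⁺ = (-0.1167), jump to mode 2
Mode 2: guard c·x = 1.0333 hit at Δt = 0.6264 (t = 1.1343), x⁻ = (1.0333) → reset → x⁺ = (0.9613), jump to mode 0
Mode 0: flow for 0.3050 to horizon, guard not reached → x = (0.9946)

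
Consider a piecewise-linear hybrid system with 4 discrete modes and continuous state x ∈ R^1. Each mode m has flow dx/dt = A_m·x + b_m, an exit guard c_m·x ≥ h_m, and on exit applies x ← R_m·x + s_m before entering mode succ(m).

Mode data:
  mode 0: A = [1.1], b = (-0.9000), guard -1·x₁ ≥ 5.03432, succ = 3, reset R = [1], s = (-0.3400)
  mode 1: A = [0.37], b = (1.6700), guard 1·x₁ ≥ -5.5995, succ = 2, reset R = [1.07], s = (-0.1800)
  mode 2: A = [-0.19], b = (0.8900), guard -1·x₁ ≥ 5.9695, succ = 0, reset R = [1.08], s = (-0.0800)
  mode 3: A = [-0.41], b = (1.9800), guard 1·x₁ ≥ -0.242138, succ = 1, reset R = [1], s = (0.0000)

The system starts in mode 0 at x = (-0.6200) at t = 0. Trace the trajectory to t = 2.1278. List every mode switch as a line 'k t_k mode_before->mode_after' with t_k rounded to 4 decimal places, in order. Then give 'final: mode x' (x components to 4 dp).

Mode 0: guard c·x = 5.0343 hit at Δt = 1.2759 (t = 1.2759), x⁻ = (-5.0343) → reset → x⁺ = (-5.3743), jump to mode 3
Mode 3: flow for 0.8519 to horizon, guard not reached → x = (-2.3663)

1 1.2759 0->3
final: 3 -2.3663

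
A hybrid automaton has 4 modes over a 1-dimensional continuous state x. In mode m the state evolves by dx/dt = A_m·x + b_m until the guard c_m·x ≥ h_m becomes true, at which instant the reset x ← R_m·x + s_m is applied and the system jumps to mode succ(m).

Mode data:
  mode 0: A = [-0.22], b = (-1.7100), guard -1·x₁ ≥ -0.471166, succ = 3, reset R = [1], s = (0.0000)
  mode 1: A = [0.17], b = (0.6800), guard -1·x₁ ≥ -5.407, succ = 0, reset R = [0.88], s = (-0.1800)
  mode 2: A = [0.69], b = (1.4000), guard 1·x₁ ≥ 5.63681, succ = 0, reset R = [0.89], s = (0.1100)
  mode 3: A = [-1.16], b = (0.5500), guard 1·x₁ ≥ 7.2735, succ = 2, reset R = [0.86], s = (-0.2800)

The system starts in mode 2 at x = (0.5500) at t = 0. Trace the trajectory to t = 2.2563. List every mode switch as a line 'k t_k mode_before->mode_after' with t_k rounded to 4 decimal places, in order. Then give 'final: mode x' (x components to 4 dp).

1 1.5788 2->0
final: 0 3.3405

Mode 2: guard c·x = 5.6368 hit at Δt = 1.5788 (t = 1.5788), x⁻ = (5.6368) → reset → x⁺ = (5.1268), jump to mode 0
Mode 0: flow for 0.6775 to horizon, guard not reached → x = (3.3405)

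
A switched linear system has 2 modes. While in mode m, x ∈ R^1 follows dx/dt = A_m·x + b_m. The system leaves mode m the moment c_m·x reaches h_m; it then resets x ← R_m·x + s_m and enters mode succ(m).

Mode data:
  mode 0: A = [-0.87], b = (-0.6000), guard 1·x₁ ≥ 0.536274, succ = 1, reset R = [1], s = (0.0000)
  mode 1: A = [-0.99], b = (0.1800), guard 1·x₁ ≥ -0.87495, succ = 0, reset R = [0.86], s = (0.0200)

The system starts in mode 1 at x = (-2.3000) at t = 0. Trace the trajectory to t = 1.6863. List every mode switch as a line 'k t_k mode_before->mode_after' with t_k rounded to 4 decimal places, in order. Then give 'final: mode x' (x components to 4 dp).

1 0.8624 1->0
final: 0 -0.7106

Mode 1: guard c·x = -0.8750 hit at Δt = 0.8624 (t = 0.8624), x⁻ = (-0.8750) → reset → x⁺ = (-0.7325), jump to mode 0
Mode 0: flow for 0.8239 to horizon, guard not reached → x = (-0.7106)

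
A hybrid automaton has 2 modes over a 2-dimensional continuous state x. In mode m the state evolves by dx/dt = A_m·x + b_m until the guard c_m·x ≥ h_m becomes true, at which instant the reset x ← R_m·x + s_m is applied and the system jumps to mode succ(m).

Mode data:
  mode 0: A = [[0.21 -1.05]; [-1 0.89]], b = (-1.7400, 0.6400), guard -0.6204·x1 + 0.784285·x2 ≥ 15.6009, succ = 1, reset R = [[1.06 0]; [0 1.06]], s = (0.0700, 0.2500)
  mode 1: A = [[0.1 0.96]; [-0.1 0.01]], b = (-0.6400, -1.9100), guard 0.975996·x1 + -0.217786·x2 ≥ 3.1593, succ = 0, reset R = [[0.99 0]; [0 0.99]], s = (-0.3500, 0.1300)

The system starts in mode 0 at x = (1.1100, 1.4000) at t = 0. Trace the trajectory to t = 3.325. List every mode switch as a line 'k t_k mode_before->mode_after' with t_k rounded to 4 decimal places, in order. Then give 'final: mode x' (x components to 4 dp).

Mode 0: guard c·x = 15.6009 hit at Δt = 1.4969 (t = 1.4969), x⁻ = (-9.4953, 12.3807) → reset → x⁺ = (-9.9951, 13.3735), jump to mode 1
Mode 1: guard c·x = 3.1593 hit at Δt = 1.4160 (t = 2.9129), x⁻ = (5.7224, 11.1382) → reset → x⁺ = (5.3152, 11.1568), jump to mode 0
Mode 0: flow for 0.4121 to horizon, guard not reached → x = (-0.7259, 15.0937)

1 1.4969 0->1
2 2.9129 1->0
final: 0 -0.7259 15.0937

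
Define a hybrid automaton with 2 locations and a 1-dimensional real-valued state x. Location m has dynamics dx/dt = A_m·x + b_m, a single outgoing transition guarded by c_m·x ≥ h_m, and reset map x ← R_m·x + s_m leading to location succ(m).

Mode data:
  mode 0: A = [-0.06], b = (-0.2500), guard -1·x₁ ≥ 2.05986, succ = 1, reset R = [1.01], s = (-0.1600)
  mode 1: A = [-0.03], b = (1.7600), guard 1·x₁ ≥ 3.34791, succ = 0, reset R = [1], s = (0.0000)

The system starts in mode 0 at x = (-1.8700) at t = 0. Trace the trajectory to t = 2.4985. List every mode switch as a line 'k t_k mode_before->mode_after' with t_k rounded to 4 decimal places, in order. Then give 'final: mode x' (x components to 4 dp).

1 1.4381 0->1
final: 1 -0.3334

Mode 0: guard c·x = 2.0599 hit at Δt = 1.4381 (t = 1.4381), x⁻ = (-2.0599) → reset → x⁺ = (-2.2405), jump to mode 1
Mode 1: flow for 1.0604 to horizon, guard not reached → x = (-0.3334)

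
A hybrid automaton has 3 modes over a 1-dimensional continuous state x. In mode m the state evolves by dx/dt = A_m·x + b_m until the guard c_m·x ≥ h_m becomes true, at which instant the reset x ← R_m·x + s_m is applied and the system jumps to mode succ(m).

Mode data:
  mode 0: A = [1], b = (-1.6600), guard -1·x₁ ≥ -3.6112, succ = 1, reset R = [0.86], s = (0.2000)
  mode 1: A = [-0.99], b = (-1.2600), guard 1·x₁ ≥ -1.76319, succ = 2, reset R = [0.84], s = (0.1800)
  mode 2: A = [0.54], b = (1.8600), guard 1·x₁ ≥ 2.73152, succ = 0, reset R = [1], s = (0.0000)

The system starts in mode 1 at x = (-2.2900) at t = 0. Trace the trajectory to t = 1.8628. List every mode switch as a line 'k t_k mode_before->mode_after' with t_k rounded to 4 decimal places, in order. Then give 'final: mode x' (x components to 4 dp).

1 0.7369 1->2
final: 2 0.4923

Mode 1: guard c·x = -1.7632 hit at Δt = 0.7369 (t = 0.7369), x⁻ = (-1.7632) → reset → x⁺ = (-1.3011), jump to mode 2
Mode 2: flow for 1.1259 to horizon, guard not reached → x = (0.4923)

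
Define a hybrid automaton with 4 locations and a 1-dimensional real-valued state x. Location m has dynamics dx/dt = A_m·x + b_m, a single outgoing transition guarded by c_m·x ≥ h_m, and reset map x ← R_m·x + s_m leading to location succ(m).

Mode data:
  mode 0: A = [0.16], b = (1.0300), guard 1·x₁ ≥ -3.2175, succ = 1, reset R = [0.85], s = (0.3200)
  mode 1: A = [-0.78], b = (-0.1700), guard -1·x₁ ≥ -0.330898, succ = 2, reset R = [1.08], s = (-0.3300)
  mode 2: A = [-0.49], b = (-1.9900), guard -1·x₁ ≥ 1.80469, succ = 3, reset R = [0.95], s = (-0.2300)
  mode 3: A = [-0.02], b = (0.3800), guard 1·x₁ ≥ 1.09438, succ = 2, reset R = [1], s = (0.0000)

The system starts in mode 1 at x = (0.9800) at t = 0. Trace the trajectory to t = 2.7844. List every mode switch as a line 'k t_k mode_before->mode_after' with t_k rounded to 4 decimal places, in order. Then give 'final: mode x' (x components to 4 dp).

Mode 1: guard c·x = -0.3309 hit at Δt = 1.0007 (t = 1.0007), x⁻ = (0.3309) → reset → x⁺ = (0.0274), jump to mode 2
Mode 2: guard c·x = 1.8047 hit at Δt = 1.2130 (t = 2.2137), x⁻ = (-1.8047) → reset → x⁺ = (-1.9445), jump to mode 3
Mode 3: flow for 0.5707 to horizon, guard not reached → x = (-1.7068)

1 1.0007 1->2
2 2.2137 2->3
final: 3 -1.7068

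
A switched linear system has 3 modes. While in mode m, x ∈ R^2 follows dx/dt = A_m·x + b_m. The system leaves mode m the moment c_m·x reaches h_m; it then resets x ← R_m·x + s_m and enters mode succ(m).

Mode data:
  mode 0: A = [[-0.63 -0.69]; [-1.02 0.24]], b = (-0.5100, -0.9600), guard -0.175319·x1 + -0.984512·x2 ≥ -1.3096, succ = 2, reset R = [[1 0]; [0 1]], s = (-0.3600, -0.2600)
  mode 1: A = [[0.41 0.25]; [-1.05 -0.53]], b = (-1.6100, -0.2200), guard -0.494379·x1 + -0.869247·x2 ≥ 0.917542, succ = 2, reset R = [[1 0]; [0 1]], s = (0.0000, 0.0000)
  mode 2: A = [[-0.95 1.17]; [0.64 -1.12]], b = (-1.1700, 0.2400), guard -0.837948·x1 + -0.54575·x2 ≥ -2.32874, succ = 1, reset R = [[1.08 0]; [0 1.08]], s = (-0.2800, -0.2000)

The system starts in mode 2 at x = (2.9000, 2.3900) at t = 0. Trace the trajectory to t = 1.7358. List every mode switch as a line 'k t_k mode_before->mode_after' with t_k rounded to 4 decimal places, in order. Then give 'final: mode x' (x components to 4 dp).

1 1.2602 2->1
final: 1 1.1761 0.5447

Mode 2: guard c·x = -2.3287 hit at Δt = 1.2602 (t = 1.2602), x⁻ = (1.6943, 1.6656) → reset → x⁺ = (1.5498, 1.5988), jump to mode 1
Mode 1: flow for 0.4756 to horizon, guard not reached → x = (1.1761, 0.5447)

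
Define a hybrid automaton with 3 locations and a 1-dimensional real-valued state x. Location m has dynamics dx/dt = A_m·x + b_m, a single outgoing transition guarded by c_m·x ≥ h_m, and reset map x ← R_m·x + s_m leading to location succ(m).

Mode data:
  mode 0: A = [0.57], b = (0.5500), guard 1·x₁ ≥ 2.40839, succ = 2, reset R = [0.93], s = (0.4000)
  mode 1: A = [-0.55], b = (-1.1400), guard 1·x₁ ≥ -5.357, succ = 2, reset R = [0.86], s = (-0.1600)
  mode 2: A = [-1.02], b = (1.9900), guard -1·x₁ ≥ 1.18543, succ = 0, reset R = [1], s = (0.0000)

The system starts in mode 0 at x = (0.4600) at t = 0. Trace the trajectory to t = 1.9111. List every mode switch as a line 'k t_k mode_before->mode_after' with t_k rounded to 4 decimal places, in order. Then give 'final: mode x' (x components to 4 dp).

1 1.5119 0->2
final: 2 2.4094

Mode 0: guard c·x = 2.4084 hit at Δt = 1.5119 (t = 1.5119), x⁻ = (2.4084) → reset → x⁺ = (2.6398), jump to mode 2
Mode 2: flow for 0.3992 to horizon, guard not reached → x = (2.4094)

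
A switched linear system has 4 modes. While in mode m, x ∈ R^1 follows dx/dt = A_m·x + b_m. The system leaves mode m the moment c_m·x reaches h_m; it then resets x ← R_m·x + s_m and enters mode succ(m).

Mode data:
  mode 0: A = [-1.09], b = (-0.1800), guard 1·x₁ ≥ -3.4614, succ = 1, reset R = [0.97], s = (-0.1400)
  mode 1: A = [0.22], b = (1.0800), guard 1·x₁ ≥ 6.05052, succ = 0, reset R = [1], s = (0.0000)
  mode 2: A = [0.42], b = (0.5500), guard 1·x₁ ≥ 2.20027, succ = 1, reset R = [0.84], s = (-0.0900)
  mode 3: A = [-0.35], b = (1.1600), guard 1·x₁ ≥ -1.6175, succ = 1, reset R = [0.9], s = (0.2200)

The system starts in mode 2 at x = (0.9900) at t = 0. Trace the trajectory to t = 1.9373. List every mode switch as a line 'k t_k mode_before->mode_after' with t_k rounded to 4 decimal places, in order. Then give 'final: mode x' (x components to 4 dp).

Mode 2: guard c·x = 2.2003 hit at Δt = 1.0068 (t = 1.0068), x⁻ = (2.2003) → reset → x⁺ = (1.7582), jump to mode 1
Mode 1: flow for 0.9305 to horizon, guard not reached → x = (3.2728)

1 1.0068 2->1
final: 1 3.2728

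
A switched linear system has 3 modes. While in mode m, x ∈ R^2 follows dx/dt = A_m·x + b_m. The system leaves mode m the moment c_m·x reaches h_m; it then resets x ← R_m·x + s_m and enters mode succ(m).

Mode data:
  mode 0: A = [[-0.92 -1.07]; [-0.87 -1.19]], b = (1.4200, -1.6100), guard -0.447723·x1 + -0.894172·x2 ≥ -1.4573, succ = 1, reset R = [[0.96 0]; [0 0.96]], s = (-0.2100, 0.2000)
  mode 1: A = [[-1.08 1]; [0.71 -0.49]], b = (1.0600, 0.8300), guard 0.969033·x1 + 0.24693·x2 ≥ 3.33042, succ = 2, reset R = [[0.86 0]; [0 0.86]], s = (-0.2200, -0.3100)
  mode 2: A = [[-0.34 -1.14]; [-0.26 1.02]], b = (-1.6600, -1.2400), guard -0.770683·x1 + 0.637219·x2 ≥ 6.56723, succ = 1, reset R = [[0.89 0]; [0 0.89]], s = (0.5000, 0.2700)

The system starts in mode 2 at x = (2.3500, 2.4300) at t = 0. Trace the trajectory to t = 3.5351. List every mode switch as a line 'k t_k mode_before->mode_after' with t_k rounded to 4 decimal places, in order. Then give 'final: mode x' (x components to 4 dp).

Mode 2: guard c·x = 6.5672 hit at Δt = 1.1961 (t = 1.1961), x⁻ = (-4.0552, 5.4015) → reset → x⁺ = (-3.1091, 5.0774), jump to mode 1
Mode 1: guard c·x = 3.3304 hit at Δt = 1.1391 (t = 2.3352), x⁻ = (2.4272, 3.9623) → reset → x⁺ = (1.8674, 3.0975), jump to mode 2
Mode 2: guard c·x = 6.5672 hit at Δt = 0.8790 (t = 3.2142), x⁻ = (-3.5906, 5.9634) → reset → x⁺ = (-2.6957, 5.5774), jump to mode 1
Mode 1: flow for 0.3209 to horizon, guard not reached → x = (-0.2432, 4.7289)

1 1.1961 2->1
2 2.3352 1->2
3 3.2142 2->1
final: 1 -0.2432 4.7289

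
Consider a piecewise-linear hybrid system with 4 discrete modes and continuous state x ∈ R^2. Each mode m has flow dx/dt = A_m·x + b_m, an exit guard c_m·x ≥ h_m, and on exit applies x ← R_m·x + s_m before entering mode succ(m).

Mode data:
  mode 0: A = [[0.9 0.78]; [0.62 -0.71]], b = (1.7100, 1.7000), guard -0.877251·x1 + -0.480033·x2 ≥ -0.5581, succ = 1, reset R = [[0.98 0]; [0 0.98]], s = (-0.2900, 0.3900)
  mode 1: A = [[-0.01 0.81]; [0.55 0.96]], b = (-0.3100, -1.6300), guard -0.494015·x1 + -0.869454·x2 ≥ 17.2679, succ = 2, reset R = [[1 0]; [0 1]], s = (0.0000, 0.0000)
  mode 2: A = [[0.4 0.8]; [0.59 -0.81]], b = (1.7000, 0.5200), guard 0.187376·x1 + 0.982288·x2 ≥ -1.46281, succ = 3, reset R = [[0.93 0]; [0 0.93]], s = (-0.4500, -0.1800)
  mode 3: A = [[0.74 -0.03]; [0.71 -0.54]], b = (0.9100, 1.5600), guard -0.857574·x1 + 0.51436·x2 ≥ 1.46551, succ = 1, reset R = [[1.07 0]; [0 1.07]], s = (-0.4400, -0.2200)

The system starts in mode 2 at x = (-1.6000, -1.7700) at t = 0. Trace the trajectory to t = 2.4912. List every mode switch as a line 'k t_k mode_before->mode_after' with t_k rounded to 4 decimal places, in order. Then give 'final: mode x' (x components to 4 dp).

1 0.8867 2->3
2 1.3058 3->1
final: 1 -8.7653 -13.0152

Mode 2: guard c·x = -1.4628 hit at Δt = 0.8867 (t = 0.8867), x⁻ = (-1.7021, -1.1645) → reset → x⁺ = (-2.0330, -1.2630), jump to mode 3
Mode 3: guard c·x = 1.4655 hit at Δt = 0.4191 (t = 1.3058), x⁻ = (-2.3084, -0.9996) → reset → x⁺ = (-2.9100, -1.2895), jump to mode 1
Mode 1: flow for 1.1854 to horizon, guard not reached → x = (-8.7653, -13.0152)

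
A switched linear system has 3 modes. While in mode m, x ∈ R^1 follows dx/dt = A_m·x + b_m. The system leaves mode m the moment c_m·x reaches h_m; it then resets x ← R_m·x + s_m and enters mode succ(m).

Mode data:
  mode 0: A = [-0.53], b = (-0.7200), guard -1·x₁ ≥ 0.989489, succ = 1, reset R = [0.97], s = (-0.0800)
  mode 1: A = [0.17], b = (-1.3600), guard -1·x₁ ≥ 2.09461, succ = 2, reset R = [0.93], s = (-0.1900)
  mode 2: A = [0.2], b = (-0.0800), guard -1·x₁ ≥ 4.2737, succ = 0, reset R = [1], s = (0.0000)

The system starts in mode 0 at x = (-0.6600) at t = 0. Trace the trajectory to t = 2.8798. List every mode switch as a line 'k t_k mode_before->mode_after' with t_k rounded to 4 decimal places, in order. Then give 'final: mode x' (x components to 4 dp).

Mode 0: guard c·x = 0.9895 hit at Δt = 1.2040 (t = 1.2040), x⁻ = (-0.9895) → reset → x⁺ = (-1.0398), jump to mode 1
Mode 1: guard c·x = 2.0946 hit at Δt = 0.6492 (t = 1.8532), x⁻ = (-2.0946) → reset → x⁺ = (-2.1380), jump to mode 2
Mode 2: flow for 1.0266 to horizon, guard not reached → x = (-2.7164)

1 1.2040 0->1
2 1.8532 1->2
final: 2 -2.7164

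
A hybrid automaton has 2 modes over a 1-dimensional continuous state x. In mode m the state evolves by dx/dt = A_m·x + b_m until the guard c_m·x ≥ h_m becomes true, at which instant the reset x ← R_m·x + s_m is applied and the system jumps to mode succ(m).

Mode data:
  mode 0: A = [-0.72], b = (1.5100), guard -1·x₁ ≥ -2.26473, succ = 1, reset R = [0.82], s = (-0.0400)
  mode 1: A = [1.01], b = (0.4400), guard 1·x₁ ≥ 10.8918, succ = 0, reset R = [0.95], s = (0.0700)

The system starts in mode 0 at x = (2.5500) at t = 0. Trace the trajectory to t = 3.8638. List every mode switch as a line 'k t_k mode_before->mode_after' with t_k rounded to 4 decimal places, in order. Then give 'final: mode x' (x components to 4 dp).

Mode 0: guard c·x = -2.2647 hit at Δt = 1.3811 (t = 1.3811), x⁻ = (2.2647) → reset → x⁺ = (1.8171), jump to mode 1
Mode 1: guard c·x = 10.8918 hit at Δt = 1.5991 (t = 2.9802), x⁻ = (10.8918) → reset → x⁺ = (10.4172), jump to mode 0
Mode 0: flow for 0.8836 to horizon, guard not reached → x = (6.5009)

1 1.3811 0->1
2 2.9802 1->0
final: 0 6.5009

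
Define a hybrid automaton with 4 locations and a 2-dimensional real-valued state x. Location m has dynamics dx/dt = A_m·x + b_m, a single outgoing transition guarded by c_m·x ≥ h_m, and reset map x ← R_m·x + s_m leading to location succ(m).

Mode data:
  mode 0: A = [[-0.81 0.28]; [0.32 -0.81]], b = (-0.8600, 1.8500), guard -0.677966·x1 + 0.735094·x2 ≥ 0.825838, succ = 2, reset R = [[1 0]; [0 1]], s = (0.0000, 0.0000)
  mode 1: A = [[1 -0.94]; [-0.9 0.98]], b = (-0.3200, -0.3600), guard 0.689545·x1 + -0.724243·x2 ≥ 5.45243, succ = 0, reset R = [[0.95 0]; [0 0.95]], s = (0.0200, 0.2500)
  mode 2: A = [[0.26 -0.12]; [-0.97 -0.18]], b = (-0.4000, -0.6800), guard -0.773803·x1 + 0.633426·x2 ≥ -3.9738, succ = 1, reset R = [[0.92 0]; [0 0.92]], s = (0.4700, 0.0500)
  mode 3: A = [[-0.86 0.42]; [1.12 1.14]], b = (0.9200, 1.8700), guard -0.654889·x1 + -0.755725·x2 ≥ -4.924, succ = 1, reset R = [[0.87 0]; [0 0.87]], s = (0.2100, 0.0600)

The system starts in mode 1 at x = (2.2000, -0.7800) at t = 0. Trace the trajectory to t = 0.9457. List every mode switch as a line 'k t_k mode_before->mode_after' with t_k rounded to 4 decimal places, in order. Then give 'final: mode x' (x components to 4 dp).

Mode 1: guard c·x = 5.4524 hit at Δt = 0.4984 (t = 0.4984), x⁻ = (4.4720, -3.2707) → reset → x⁺ = (4.2684, -2.8572), jump to mode 0
Mode 0: flow for 0.4473 to horizon, guard not reached → x = (2.4652, -0.9058)

1 0.4984 1->0
final: 0 2.4652 -0.9058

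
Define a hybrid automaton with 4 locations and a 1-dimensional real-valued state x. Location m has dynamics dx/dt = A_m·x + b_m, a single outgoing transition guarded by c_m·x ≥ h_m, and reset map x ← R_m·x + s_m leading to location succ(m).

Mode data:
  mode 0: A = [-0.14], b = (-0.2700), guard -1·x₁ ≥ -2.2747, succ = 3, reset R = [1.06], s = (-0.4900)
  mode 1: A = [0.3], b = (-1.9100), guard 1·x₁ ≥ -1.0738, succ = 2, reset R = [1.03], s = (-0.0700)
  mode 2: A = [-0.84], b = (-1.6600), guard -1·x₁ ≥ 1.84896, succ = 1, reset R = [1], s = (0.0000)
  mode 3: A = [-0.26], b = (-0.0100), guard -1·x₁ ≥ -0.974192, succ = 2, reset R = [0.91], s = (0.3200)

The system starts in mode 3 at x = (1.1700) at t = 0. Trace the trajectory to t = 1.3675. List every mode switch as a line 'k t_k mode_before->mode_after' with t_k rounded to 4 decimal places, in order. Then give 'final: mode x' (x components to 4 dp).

Mode 3: guard c·x = -0.9742 hit at Δt = 0.6799 (t = 0.6799), x⁻ = (0.9742) → reset → x⁺ = (1.2065), jump to mode 2
Mode 2: flow for 0.6876 to horizon, guard not reached → x = (-0.1899)

1 0.6799 3->2
final: 2 -0.1899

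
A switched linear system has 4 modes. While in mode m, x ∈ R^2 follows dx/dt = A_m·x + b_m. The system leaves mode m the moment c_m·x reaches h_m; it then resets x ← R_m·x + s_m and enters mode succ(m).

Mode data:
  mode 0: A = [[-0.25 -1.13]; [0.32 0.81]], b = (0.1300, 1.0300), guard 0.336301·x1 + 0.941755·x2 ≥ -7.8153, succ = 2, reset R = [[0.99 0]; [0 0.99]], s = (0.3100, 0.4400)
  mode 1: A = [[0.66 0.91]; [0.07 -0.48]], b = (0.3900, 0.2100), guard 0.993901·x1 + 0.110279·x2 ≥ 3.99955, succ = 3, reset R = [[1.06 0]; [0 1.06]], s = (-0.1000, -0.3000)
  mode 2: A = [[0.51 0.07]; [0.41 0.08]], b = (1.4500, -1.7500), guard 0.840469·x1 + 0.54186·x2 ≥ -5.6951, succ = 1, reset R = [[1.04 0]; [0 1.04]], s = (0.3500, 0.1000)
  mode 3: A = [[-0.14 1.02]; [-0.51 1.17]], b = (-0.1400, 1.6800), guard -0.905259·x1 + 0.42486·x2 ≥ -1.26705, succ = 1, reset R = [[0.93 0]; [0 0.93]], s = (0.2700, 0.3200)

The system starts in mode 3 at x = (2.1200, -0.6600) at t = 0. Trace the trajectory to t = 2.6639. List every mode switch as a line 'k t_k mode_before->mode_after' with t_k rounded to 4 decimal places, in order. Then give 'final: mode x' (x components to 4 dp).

Mode 3: guard c·x = -1.2671 hit at Δt = 0.9500 (t = 0.9500), x⁻ = (1.1244, -0.5865) → reset → x⁺ = (1.3157, -0.2254), jump to mode 1
Mode 1: guard c·x = 3.9996 hit at Δt = 1.3363 (t = 2.2863), x⁻ = (3.9947, 0.2648) → reset → x⁺ = (4.1344, -0.0194), jump to mode 3
Mode 3: flow for 0.3776 to horizon, guard not reached → x = (3.8292, -0.2004)

1 0.9500 3->1
2 2.2863 1->3
final: 3 3.8292 -0.2004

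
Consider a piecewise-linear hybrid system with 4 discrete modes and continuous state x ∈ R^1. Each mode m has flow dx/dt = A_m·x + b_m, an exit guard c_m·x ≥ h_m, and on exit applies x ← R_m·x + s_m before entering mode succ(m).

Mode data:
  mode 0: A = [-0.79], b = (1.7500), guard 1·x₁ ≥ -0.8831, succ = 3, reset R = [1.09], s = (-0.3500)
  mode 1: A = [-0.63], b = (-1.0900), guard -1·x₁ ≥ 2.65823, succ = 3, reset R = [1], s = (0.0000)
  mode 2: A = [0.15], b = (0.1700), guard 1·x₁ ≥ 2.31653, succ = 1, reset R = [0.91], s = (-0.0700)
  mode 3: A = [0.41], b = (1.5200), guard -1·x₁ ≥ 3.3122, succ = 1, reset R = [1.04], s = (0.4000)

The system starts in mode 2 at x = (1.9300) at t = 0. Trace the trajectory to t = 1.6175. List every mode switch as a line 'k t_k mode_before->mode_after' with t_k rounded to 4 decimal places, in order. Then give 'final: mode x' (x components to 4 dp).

1 0.7922 2->1
final: 1 0.5103

Mode 2: guard c·x = 2.3165 hit at Δt = 0.7922 (t = 0.7922), x⁻ = (2.3165) → reset → x⁺ = (2.0380), jump to mode 1
Mode 1: flow for 0.8253 to horizon, guard not reached → x = (0.5103)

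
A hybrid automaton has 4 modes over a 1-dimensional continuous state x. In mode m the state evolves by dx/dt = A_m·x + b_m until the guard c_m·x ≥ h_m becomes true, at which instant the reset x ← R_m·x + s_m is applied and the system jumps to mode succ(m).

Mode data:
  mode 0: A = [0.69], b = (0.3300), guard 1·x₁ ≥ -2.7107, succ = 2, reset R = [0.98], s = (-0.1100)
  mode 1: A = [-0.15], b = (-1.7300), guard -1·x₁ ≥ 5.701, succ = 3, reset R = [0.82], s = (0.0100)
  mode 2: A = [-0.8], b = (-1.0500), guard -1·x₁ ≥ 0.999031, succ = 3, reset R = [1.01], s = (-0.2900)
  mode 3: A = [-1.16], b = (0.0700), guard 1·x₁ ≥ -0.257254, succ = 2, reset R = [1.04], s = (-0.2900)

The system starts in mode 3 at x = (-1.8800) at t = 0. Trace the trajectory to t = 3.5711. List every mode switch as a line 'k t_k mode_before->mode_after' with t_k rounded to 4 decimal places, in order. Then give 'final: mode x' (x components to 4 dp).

1 1.5602 3->2
2 2.6589 2->3
final: 3 -0.4115

Mode 3: guard c·x = -0.2573 hit at Δt = 1.5602 (t = 1.5602), x⁻ = (-0.2573) → reset → x⁺ = (-0.5575), jump to mode 2
Mode 2: guard c·x = 0.9990 hit at Δt = 1.0987 (t = 2.6589), x⁻ = (-0.9990) → reset → x⁺ = (-1.2990), jump to mode 3
Mode 3: flow for 0.9122 to horizon, guard not reached → x = (-0.4115)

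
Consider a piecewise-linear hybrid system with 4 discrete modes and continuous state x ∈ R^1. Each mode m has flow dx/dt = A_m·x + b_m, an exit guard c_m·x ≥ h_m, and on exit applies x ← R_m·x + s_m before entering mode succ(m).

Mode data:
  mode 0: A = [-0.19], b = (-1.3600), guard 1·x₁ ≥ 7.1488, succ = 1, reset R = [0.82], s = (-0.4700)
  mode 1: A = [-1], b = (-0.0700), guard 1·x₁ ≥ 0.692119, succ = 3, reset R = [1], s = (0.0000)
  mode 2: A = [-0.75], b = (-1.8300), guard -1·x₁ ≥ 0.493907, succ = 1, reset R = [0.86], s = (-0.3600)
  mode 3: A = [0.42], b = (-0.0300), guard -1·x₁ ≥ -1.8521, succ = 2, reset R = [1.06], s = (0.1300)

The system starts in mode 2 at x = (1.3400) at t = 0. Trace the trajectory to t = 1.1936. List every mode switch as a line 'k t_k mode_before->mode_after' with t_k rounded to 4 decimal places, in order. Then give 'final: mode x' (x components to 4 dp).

1 0.8852 2->1
final: 1 -0.5951

Mode 2: guard c·x = 0.4939 hit at Δt = 0.8852 (t = 0.8852), x⁻ = (-0.4939) → reset → x⁺ = (-0.7848), jump to mode 1
Mode 1: flow for 0.3084 to horizon, guard not reached → x = (-0.5951)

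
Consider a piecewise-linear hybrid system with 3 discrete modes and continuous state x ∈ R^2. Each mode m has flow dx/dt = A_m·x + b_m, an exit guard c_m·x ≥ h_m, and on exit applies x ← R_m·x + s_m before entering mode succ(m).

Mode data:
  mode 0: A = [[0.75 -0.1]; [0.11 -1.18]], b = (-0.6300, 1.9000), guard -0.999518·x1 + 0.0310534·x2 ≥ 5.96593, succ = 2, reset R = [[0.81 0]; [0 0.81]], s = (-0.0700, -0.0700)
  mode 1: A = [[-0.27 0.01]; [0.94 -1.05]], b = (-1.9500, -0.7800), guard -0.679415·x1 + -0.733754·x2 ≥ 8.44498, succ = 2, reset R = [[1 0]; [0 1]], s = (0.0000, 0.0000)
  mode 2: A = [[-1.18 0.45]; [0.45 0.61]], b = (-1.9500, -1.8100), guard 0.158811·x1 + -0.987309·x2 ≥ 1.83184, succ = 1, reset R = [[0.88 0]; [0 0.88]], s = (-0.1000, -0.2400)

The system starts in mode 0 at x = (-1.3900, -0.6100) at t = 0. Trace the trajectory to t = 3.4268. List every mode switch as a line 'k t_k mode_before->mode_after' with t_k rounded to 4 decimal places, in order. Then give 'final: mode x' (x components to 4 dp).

Mode 0: guard c·x = 5.9659 hit at Δt = 1.4674 (t = 1.4674), x⁻ = (-5.9402, 0.9201) → reset → x⁺ = (-4.8816, 0.6753), jump to mode 2
Mode 2: guard c·x = 1.8318 hit at Δt = 0.7598 (t = 2.2272), x⁻ = (-3.1960, -2.3695) → reset → x⁺ = (-2.9124, -2.3251), jump to mode 1
Mode 1: flow for 1.1996 to horizon, guard not reached → x = (-4.1354, -3.5513)

1 1.4674 0->2
2 2.2272 2->1
final: 1 -4.1354 -3.5513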